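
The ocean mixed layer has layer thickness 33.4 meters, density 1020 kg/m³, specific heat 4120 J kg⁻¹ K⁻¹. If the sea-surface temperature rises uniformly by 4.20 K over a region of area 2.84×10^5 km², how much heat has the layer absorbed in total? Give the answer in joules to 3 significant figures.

Areal heat capacity C = ρ c_p D = 1020 × 4120 × 33.4 = 1.40×10^8 J/(m²·K).
Heat per unit area: q = C ΔT = 1.40×10^8 × 4.20 = 5.90×10^8 J/m².
Total heat: Q = q × A = 5.90×10^8 × (2.84×10^5 × 10⁶ m²) = 1.67×10^20 J.

1.67×10^20 J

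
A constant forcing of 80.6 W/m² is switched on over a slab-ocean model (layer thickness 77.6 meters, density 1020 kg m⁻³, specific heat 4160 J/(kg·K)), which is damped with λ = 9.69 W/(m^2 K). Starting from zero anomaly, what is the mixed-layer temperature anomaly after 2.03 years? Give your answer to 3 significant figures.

7.06 K

Areal heat capacity C = ρ c_p D = 1020 × 4160 × 77.6 = 3.29×10^8 J/(m²·K).
τ = C / λ = 3.29×10^8 / 9.69 = 3.40×10^7 s.
Equilibrium anomaly ΔT_eq = F / λ = 80.6 / 9.69 = 8.32 K.
t = 2.03 years = 6.41×10^7 s, so t/τ = 1.89.
ΔT(t) = ΔT_eq (1 − e^(−t/τ)) = 8.32 × (1 − e^−1.89) = 7.06 K.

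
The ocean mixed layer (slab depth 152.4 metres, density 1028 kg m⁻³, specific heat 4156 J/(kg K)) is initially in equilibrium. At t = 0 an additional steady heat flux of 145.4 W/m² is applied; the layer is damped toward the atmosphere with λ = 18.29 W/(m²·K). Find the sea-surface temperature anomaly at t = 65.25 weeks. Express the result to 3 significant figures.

Areal heat capacity C = ρ c_p D = 1028 × 4156 × 152.4 = 6.51×10^8 J/(m²·K).
τ = C / λ = 6.51×10^8 / 18.29 = 3.56×10^7 s.
Equilibrium anomaly ΔT_eq = F / λ = 145.4 / 18.29 = 7.95 K.
t = 65.25 weeks = 3.95×10^7 s, so t/τ = 1.11.
ΔT(t) = ΔT_eq (1 − e^(−t/τ)) = 7.95 × (1 − e^−1.11) = 5.33 K.

5.33 K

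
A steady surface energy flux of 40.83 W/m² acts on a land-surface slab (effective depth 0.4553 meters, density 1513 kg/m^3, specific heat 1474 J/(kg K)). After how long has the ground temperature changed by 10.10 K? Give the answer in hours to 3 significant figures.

69.8 hours

Areal heat capacity C = ρ c_p D = 1513 × 1474 × 0.4553 = 1.02×10^6 J/(m^2 K).
Time required: Δt = C ΔT / F = 1.02×10^6 × 10.10 / 40.83 = 2.51×10^5 s.
In hours: 2.51×10^5 s / (3600 s/hour) = 69.8 hours.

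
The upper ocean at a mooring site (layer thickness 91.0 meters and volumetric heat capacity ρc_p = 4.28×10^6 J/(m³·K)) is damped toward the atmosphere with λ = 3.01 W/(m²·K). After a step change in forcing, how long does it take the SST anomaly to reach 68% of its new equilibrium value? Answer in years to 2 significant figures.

Areal heat capacity C = ρc_p × D = 4.28×10^6 × 91.0 = 3.89×10^8 J/(m^2 K).
τ = C / λ = 3.89×10^8 / 3.01 = 1.29×10^8 s.
Fraction reached: 1 − e^(−t/τ) = 0.68 ⇒ t = −τ ln(1 − 0.68) = τ × 1.14.
t = 1.47×10^8 s = 4.67 years.

4.7 years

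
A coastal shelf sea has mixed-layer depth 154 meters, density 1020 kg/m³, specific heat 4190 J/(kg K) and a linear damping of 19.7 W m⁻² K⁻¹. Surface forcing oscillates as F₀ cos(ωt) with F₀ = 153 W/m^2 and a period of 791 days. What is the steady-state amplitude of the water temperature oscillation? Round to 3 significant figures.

2.40 K

Areal heat capacity C = ρ c_p D = 1020 × 4190 × 154 = 6.58×10^8 J/(m²·K).
Angular frequency ω = 2π / T = 2π / 6.83×10^7 s = 9.19×10^-8 s⁻¹.
√((Cω)² + λ²) = √((60.5)² + 19.7²) = 63.6 W/(m²·K).
Amplitude A = F₀ / √((Cω)²+λ²) = 153 / 63.6 = 2.40 K.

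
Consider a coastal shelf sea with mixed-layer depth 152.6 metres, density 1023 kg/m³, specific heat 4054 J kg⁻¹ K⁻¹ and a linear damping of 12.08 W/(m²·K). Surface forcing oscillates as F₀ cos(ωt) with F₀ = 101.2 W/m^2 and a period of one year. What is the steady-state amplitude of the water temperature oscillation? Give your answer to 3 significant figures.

Areal heat capacity C = ρ c_p D = 1023 × 4054 × 152.6 = 6.33×10^8 J/(m²·K).
Angular frequency ω = 2π / T = 2π / 3.15×10^7 s = 1.99×10^-7 s⁻¹.
√((Cω)² + λ²) = √((126)² + 12.08²) = 127 W/(m²·K).
Amplitude A = F₀ / √((Cω)²+λ²) = 101.2 / 127 = 0.799 K.

0.799 K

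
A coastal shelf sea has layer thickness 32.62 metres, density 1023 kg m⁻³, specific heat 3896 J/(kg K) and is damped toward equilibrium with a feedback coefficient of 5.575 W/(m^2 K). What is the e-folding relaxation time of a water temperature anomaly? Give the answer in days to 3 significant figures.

270 days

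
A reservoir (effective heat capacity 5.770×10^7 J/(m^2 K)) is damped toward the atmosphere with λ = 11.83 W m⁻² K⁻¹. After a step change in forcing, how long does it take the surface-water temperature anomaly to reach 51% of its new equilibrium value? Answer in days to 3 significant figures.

Areal heat capacity C = 5.770×10^7 J/(m^2 K) (given).
τ = C / λ = 5.77×10^7 / 11.83 = 4.88×10^6 s.
Fraction reached: 1 − e^(−t/τ) = 0.51 ⇒ t = −τ ln(1 − 0.51) = τ × 0.713.
t = 3.48×10^6 s = 40.3 days.

40.3 days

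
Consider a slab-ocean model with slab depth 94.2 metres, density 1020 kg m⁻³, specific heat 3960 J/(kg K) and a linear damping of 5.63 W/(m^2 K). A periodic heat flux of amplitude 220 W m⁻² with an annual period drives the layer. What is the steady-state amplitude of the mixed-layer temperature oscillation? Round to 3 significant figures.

2.89 K

Areal heat capacity C = ρ c_p D = 1020 × 3960 × 94.2 = 3.80×10^8 J/(m^2 K).
Angular frequency ω = 2π / T = 2π / 3.15×10^7 s = 1.99×10^-7 s⁻¹.
√((Cω)² + λ²) = √((75.8)² + 5.63²) = 76.0 W/(m²·K).
Amplitude A = F₀ / √((Cω)²+λ²) = 220 / 76.0 = 2.89 K.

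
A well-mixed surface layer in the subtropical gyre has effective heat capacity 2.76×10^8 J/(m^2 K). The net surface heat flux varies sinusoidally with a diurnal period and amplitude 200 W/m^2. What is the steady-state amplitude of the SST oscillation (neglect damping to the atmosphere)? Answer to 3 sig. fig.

Areal heat capacity C = 2.76×10^8 J/(m^2 K) (given).
Angular frequency ω = 2π / T = 2π / 86400 s = 7.27×10^-5 s⁻¹.
Cω = 2.76×10^8 × 7.27×10^-5 = 20100 W/(m²·K).
Amplitude A = F₀ / (Cω) = 200 / 20100 = 0.00996 K.

0.00996 K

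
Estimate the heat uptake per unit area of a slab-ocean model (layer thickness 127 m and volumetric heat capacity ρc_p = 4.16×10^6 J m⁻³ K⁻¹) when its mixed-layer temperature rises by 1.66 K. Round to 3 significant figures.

8.77×10^8

Areal heat capacity C = ρc_p × D = 4.16×10^6 × 127 = 5.28×10^8 J m⁻² K⁻¹.
ΔQ = C ΔT = 5.28×10^8 × 1.66 = 8.77×10^8 J/m².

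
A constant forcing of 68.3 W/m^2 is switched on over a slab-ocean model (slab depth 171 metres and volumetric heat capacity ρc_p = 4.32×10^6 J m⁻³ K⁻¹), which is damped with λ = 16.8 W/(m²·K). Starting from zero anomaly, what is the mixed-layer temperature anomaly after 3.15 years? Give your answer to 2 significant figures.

3.6 K

Areal heat capacity C = ρc_p × D = 4.32×10^6 × 171 = 7.39×10^8 J m⁻² K⁻¹.
τ = C / λ = 7.39×10^8 / 16.8 = 4.40×10^7 s.
Equilibrium anomaly ΔT_eq = F / λ = 68.3 / 16.8 = 4.07 K.
t = 3.15 years = 9.94×10^7 s, so t/τ = 2.26.
ΔT(t) = ΔT_eq (1 − e^(−t/τ)) = 4.07 × (1 − e^−2.26) = 3.64 K.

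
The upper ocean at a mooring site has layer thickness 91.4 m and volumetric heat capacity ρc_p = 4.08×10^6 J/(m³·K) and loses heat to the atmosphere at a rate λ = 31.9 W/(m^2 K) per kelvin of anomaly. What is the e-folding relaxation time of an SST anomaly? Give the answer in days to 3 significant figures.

135 days

Areal heat capacity C = ρc_p × D = 4.08×10^6 × 91.4 = 3.73×10^8 J/(m²·K).
Relaxation time τ = C / λ = 3.73×10^8 / 31.9 = 1.17×10^7 s.
In days: 1.17×10^7 s / (86400 s/day) = 135 days.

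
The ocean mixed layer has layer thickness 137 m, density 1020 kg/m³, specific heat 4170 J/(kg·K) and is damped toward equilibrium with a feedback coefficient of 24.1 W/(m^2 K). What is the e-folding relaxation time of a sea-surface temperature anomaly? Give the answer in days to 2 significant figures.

280 days

Areal heat capacity C = ρ c_p D = 1020 × 4170 × 137 = 5.83×10^8 J m⁻² K⁻¹.
Relaxation time τ = C / λ = 5.83×10^8 / 24.1 = 2.42×10^7 s.
In days: 2.42×10^7 s / (86400 s/day) = 280 days.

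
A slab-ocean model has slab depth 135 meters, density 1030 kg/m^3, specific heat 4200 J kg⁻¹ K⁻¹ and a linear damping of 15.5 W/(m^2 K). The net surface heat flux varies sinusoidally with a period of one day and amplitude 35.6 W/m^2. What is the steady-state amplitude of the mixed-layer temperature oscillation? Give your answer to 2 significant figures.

Areal heat capacity C = ρ c_p D = 1030 × 4200 × 135 = 5.84×10^8 J m⁻² K⁻¹.
Angular frequency ω = 2π / T = 2π / 86400 s = 7.27×10^-5 s⁻¹.
√((Cω)² + λ²) = √((42500)² + 15.5²) = 42500 W/(m²·K).
Amplitude A = F₀ / √((Cω)²+λ²) = 35.6 / 42500 = 8.38×10^-4 K.

8.4×10^-4 K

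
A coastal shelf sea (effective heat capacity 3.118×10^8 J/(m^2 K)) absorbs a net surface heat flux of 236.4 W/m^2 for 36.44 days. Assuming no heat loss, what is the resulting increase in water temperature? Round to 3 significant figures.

2.39 K

Areal heat capacity C = 3.118×10^8 J/(m^2 K) (given).
Net heat input Q = F Δt = 236.4 × (36.44 days × 86400 s/day) = 7.44×10^8 J/m².
ΔT = Q / C = 7.44×10^8 / 3.12×10^8 = 2.39 K.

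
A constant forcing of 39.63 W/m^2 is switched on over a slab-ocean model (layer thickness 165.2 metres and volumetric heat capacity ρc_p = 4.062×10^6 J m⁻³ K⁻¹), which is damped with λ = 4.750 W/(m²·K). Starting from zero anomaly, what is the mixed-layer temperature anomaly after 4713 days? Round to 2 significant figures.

7.9 K

Areal heat capacity C = ρc_p × D = 4.062×10^6 × 165.2 = 6.71×10^8 J m⁻² K⁻¹.
τ = C / λ = 6.71×10^8 / 4.750 = 1.41×10^8 s.
Equilibrium anomaly ΔT_eq = F / λ = 39.63 / 4.750 = 8.34 K.
t = 4713 days = 4.07×10^8 s, so t/τ = 2.88.
ΔT(t) = ΔT_eq (1 − e^(−t/τ)) = 8.34 × (1 − e^−2.88) = 7.88 K.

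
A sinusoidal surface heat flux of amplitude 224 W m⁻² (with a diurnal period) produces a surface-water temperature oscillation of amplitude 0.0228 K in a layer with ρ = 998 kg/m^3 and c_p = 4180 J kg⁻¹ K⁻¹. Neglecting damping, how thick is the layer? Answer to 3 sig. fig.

32.4 m

ω = 2π / 86400 s = 7.27×10^-5 s⁻¹.
Required C = F₀ / (A ω) = 224 / (0.0228 × 7.27×10^-5) = 1.35×10^8 J/(m²·K).
D = C / (ρ c_p) = 1.35×10^8 / (998 × 4180) = 32.4 m.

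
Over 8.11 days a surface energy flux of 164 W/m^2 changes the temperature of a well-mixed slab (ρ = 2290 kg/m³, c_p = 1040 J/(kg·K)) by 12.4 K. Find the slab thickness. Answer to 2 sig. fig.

3.9 m

Heat input Q = F Δt = 164 × 7.01×10^5 s = 1.15×10^8 J/m².
Required areal heat capacity C = Q / ΔT = 9.27×10^6 J/(m²·K).
Depth D = C / (ρ c_p) = 9.27×10^6 / (2290 × 1040) = 3.89 m.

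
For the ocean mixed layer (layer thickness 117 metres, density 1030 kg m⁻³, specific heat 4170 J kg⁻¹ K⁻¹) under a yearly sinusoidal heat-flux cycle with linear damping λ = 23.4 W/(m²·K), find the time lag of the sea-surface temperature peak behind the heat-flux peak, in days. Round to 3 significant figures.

Areal heat capacity C = ρ c_p D = 1030 × 4170 × 117 = 5.03×10^8 J/(m^2 K).
ω = 2π / 3.15×10^7 s = 1.99×10^-7 s⁻¹.
Phase lag φ = arctan(Cω/λ) = arctan(100/23.4) = 1.34 rad.
Time lag = φ / ω = 1.34 / 1.99×10^-7 = 6.73×10^6 s = 77.9 days.

77.9 days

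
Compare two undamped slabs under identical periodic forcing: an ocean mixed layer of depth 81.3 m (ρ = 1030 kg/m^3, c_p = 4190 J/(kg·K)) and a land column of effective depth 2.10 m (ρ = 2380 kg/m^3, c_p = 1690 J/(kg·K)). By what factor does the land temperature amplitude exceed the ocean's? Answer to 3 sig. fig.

C_ocean = 1030 × 4190 × 81.3 = 3.51×10^8 J/(m²·K).
C_land = 2380 × 1690 × 2.10 = 8.45×10^6 J/(m²·K).
Undamped amplitude ∝ 1/C, so A_land/A_ocean = C_ocean/C_land = 41.5.

41.5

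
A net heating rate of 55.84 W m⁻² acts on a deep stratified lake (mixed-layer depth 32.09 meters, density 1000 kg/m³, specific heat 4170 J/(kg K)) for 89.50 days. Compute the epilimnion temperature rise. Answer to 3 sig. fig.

3.23 K

Areal heat capacity C = ρ c_p D = 1000 × 4170 × 32.09 = 1.34×10^8 J/(m^2 K).
Net heat input Q = F Δt = 55.84 × (89.50 days × 86400 s/day) = 4.32×10^8 J/m².
ΔT = Q / C = 4.32×10^8 / 1.34×10^8 = 3.23 K.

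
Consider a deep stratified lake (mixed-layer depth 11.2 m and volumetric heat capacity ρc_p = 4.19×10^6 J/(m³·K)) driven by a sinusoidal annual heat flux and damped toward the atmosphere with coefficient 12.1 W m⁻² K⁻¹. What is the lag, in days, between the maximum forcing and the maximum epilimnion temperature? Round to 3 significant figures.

Areal heat capacity C = ρc_p × D = 4.19×10^6 × 11.2 = 4.69×10^7 J m⁻² K⁻¹.
ω = 2π / 3.15×10^7 s = 1.99×10^-7 s⁻¹.
Phase lag φ = arctan(Cω/λ) = arctan(9.35/12.1) = 0.658 rad.
Time lag = φ / ω = 0.658 / 1.99×10^-7 = 3.30×10^6 s = 38.2 days.

38.2 days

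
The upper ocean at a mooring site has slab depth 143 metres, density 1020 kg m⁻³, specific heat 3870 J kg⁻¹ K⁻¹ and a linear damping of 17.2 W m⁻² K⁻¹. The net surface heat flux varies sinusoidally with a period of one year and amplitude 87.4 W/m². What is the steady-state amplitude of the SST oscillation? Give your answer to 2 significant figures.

0.77 K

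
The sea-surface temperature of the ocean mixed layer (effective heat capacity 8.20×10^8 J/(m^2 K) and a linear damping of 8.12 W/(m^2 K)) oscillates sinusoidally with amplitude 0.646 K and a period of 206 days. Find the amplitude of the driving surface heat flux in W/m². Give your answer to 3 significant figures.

187

Areal heat capacity C = 8.20×10^8 J/(m^2 K) (given).
ω = 2π / 1.78×10^7 s = 3.53×10^-7 s⁻¹.
√((Cω)² + λ²) = √((289)² + 8.12²) = 290 W/(m²·K).
F₀ = A × √((Cω)²+λ²) = 0.646 × 290 = 187 W/m².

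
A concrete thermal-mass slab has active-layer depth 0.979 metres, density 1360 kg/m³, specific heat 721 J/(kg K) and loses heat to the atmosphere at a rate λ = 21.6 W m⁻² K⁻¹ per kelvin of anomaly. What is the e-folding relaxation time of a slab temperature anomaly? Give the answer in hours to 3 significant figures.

12.3 hours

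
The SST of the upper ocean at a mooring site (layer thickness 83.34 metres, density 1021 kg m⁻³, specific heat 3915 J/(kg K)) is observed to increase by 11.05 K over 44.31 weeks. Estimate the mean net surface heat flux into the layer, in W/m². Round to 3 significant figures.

Areal heat capacity C = ρ c_p D = 1021 × 3915 × 83.34 = 3.33×10^8 J/(m^2 K).
Required heat per unit area: Q = C ΔT = 3.33×10^8 × 11.05 = 3.68×10^9 J/m².
Flux F = Q / Δt = 3.68×10^9 / 2.68×10^7 s = 137 W/m².

137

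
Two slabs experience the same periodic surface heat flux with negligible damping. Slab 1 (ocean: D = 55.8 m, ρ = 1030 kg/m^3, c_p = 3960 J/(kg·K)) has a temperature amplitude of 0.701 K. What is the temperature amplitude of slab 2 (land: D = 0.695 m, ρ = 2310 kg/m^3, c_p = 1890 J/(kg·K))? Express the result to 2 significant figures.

C_ocean = 2.28×10^8 J/(m²·K); C_land = 3.03×10^6 J/(m²·K).
A ∝ 1/C ⇒ A_land = A_ocean × C_ocean/C_land = 0.701 × 75.0 = 52.6 K.

53 K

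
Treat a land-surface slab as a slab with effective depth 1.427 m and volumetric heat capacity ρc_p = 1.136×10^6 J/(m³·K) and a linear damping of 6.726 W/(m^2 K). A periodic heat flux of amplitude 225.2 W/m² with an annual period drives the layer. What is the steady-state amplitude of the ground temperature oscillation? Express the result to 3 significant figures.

Areal heat capacity C = ρc_p × D = 1.136×10^6 × 1.427 = 1.62×10^6 J m⁻² K⁻¹.
Angular frequency ω = 2π / T = 2π / 3.15×10^7 s = 1.99×10^-7 s⁻¹.
√((Cω)² + λ²) = √((0.323)² + 6.726²) = 6.73 W/(m²·K).
Amplitude A = F₀ / √((Cω)²+λ²) = 225.2 / 6.73 = 33.4 K.

33.4 K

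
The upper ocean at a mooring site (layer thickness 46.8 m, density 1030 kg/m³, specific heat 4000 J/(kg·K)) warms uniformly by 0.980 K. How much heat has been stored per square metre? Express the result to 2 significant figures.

1.9×10^8

Areal heat capacity C = ρ c_p D = 1030 × 4000 × 46.8 = 1.93×10^8 J/(m^2 K).
ΔQ = C ΔT = 1.93×10^8 × 0.980 = 1.89×10^8 J/m².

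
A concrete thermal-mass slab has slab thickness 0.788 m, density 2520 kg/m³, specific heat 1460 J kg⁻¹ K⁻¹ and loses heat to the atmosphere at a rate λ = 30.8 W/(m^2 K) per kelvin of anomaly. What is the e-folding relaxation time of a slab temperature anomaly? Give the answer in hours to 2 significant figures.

Areal heat capacity C = ρ c_p D = 2520 × 1460 × 0.788 = 2.90×10^6 J/(m^2 K).
Relaxation time τ = C / λ = 2.90×10^6 / 30.8 = 94100 s.
In hours: 94100 s / (3600 s/hour) = 26.1 hours.

26 hours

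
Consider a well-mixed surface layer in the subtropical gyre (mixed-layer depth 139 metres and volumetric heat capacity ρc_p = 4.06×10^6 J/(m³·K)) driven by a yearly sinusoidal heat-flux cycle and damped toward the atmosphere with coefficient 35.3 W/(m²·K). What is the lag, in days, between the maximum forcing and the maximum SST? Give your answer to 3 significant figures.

Areal heat capacity C = ρc_p × D = 4.06×10^6 × 139 = 5.64×10^8 J/(m²·K).
ω = 2π / 3.15×10^7 s = 1.99×10^-7 s⁻¹.
Phase lag φ = arctan(Cω/λ) = arctan(112/35.3) = 1.27 rad.
Time lag = φ / ω = 1.27 / 1.99×10^-7 = 6.36×10^6 s = 73.6 days.

73.6 days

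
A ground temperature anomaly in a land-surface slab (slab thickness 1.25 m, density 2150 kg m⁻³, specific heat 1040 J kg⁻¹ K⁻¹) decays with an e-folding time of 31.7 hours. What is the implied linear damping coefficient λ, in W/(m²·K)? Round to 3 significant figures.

Areal heat capacity C = ρ c_p D = 2150 × 1040 × 1.25 = 2.80×10^6 J/(m^2 K).
τ = 31.7 hours = 1.14×10^5 s.
λ = C / τ = 2.80×10^6 / 1.14×10^5 = 24.5 W/(m²·K).

24.5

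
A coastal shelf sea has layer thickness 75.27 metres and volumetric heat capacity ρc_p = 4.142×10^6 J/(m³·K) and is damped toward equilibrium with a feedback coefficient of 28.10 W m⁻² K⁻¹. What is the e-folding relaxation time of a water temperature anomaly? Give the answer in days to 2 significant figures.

130 days

Areal heat capacity C = ρc_p × D = 4.142×10^6 × 75.27 = 3.12×10^8 J m⁻² K⁻¹.
Relaxation time τ = C / λ = 3.12×10^8 / 28.10 = 1.11×10^7 s.
In days: 1.11×10^7 s / (86400 s/day) = 128 days.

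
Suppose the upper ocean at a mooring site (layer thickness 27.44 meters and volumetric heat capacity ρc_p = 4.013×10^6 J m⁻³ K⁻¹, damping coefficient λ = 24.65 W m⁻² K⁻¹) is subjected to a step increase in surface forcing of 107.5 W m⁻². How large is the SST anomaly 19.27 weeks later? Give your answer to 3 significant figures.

4.04 K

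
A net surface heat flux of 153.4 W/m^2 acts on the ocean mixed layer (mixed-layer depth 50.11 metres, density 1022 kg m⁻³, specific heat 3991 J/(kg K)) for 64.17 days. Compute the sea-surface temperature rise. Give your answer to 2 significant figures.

4.2 K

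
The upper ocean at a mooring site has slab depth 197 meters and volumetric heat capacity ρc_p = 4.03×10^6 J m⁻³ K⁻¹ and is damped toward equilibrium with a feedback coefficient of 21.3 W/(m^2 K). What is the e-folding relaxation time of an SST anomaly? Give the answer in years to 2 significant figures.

Areal heat capacity C = ρc_p × D = 4.03×10^6 × 197 = 7.94×10^8 J/(m²·K).
Relaxation time τ = C / λ = 7.94×10^8 / 21.3 = 3.73×10^7 s.
In years: 3.73×10^7 s / (3.156×10^7 s/year) = 1.18 years.

1.2 years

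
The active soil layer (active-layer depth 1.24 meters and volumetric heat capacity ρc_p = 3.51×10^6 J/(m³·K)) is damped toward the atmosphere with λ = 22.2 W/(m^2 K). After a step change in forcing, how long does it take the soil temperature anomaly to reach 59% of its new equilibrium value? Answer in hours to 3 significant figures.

Areal heat capacity C = ρc_p × D = 3.51×10^6 × 1.24 = 4.35×10^6 J m⁻² K⁻¹.
τ = C / λ = 4.35×10^6 / 22.2 = 1.96×10^5 s.
Fraction reached: 1 − e^(−t/τ) = 0.59 ⇒ t = −τ ln(1 − 0.59) = τ × 0.892.
t = 1.75×10^5 s = 48.6 hours.

48.6 hours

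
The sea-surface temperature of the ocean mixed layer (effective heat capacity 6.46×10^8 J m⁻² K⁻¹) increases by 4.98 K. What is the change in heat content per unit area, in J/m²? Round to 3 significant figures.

Areal heat capacity C = 6.46×10^8 J m⁻² K⁻¹ (given).
ΔQ = C ΔT = 6.46×10^8 × 4.98 = 3.22×10^9 J/m².

3.22×10^9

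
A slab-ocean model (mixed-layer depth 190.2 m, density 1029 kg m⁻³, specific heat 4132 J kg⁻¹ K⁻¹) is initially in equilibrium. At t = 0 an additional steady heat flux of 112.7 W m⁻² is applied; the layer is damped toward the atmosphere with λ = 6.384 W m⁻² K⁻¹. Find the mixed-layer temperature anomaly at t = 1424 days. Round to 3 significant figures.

11.0 K

Areal heat capacity C = ρ c_p D = 1029 × 4132 × 190.2 = 8.09×10^8 J m⁻² K⁻¹.
τ = C / λ = 8.09×10^8 / 6.384 = 1.27×10^8 s.
Equilibrium anomaly ΔT_eq = F / λ = 112.7 / 6.384 = 17.7 K.
t = 1424 days = 1.23×10^8 s, so t/τ = 0.971.
ΔT(t) = ΔT_eq (1 − e^(−t/τ)) = 17.7 × (1 − e^−0.971) = 11.0 K.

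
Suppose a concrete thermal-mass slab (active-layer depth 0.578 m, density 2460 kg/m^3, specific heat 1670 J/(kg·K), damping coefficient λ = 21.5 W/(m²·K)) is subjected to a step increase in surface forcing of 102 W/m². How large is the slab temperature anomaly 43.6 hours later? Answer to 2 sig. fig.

Areal heat capacity C = ρ c_p D = 2460 × 1670 × 0.578 = 2.37×10^6 J/(m²·K).
τ = C / λ = 2.37×10^6 / 21.5 = 1.10×10^5 s.
Equilibrium anomaly ΔT_eq = F / λ = 102 / 21.5 = 4.74 K.
t = 43.6 hours = 1.57×10^5 s, so t/τ = 1.42.
ΔT(t) = ΔT_eq (1 − e^(−t/τ)) = 4.74 × (1 − e^−1.42) = 3.60 K.

3.6 K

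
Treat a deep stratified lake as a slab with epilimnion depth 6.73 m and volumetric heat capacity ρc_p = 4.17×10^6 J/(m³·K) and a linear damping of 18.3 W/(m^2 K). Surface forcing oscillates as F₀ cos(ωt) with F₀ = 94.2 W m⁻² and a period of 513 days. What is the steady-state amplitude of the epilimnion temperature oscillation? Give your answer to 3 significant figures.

5.03 K

Areal heat capacity C = ρc_p × D = 4.17×10^6 × 6.73 = 2.81×10^7 J/(m^2 K).
Angular frequency ω = 2π / T = 2π / 4.43×10^7 s = 1.42×10^-7 s⁻¹.
√((Cω)² + λ²) = √((3.98)² + 18.3²) = 18.7 W/(m²·K).
Amplitude A = F₀ / √((Cω)²+λ²) = 94.2 / 18.7 = 5.03 K.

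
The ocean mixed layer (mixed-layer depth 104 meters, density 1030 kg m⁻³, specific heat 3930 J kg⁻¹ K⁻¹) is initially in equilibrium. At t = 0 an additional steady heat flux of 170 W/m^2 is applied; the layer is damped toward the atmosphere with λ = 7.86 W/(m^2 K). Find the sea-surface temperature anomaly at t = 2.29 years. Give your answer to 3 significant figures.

Areal heat capacity C = ρ c_p D = 1030 × 3930 × 104 = 4.21×10^8 J m⁻² K⁻¹.
τ = C / λ = 4.21×10^8 / 7.86 = 5.36×10^7 s.
Equilibrium anomaly ΔT_eq = F / λ = 170 / 7.86 = 21.6 K.
t = 2.29 years = 7.23×10^7 s, so t/τ = 1.35.
ΔT(t) = ΔT_eq (1 − e^(−t/τ)) = 21.6 × (1 − e^−1.35) = 16.0 K.

16.0 K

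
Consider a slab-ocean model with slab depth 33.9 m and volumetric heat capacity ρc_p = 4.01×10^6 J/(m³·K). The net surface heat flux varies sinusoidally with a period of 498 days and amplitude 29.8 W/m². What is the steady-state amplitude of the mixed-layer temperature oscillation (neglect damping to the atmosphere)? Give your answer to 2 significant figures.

1.5 K

Areal heat capacity C = ρc_p × D = 4.01×10^6 × 33.9 = 1.36×10^8 J m⁻² K⁻¹.
Angular frequency ω = 2π / T = 2π / 4.30×10^7 s = 1.46×10^-7 s⁻¹.
Cω = 1.36×10^8 × 1.46×10^-7 = 19.9 W/(m²·K).
Amplitude A = F₀ / (Cω) = 29.8 / 19.9 = 1.50 K.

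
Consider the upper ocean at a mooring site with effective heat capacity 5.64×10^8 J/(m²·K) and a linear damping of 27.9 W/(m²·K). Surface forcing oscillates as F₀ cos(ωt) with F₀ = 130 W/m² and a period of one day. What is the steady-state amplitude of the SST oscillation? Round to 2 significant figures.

0.0032 K

Areal heat capacity C = 5.64×10^8 J/(m²·K) (given).
Angular frequency ω = 2π / T = 2π / 86400 s = 7.27×10^-5 s⁻¹.
√((Cω)² + λ²) = √((41000)² + 27.9²) = 41000 W/(m²·K).
Amplitude A = F₀ / √((Cω)²+λ²) = 130 / 41000 = 0.00317 K.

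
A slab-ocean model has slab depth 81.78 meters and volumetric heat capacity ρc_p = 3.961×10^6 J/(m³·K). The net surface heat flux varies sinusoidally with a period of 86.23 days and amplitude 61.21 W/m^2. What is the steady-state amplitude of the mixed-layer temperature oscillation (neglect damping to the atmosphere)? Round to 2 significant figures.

0.22 K

Areal heat capacity C = ρc_p × D = 3.961×10^6 × 81.78 = 3.24×10^8 J/(m²·K).
Angular frequency ω = 2π / T = 2π / 7.45×10^6 s = 8.43×10^-7 s⁻¹.
Cω = 3.24×10^8 × 8.43×10^-7 = 273 W/(m²·K).
Amplitude A = F₀ / (Cω) = 61.21 / 273 = 0.224 K.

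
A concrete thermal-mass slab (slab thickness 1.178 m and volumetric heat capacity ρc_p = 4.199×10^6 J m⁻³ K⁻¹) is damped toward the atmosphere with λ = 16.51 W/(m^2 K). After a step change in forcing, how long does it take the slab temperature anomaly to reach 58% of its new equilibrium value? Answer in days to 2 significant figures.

3.0 days

Areal heat capacity C = ρc_p × D = 4.199×10^6 × 1.178 = 4.95×10^6 J/(m²·K).
τ = C / λ = 4.95×10^6 / 16.51 = 3.00×10^5 s.
Fraction reached: 1 − e^(−t/τ) = 0.58 ⇒ t = −τ ln(1 − 0.58) = τ × 0.868.
t = 2.60×10^5 s = 3.01 days.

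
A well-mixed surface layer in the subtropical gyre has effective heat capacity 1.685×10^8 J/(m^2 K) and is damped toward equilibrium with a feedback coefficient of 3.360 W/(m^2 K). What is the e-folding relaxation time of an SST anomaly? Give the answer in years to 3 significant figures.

1.59 years

Areal heat capacity C = 1.685×10^8 J/(m^2 K) (given).
Relaxation time τ = C / λ = 1.68×10^8 / 3.360 = 5.01×10^7 s.
In years: 5.01×10^7 s / (3.156×10^7 s/year) = 1.59 years.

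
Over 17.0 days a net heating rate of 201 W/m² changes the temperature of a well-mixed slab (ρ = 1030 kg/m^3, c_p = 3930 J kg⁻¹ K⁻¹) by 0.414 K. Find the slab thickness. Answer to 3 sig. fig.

176 m

Heat input Q = F Δt = 201 × 1.47×10^6 s = 2.95×10^8 J/m².
Required areal heat capacity C = Q / ΔT = 7.13×10^8 J/(m²·K).
Depth D = C / (ρ c_p) = 7.13×10^8 / (1030 × 3930) = 176 m.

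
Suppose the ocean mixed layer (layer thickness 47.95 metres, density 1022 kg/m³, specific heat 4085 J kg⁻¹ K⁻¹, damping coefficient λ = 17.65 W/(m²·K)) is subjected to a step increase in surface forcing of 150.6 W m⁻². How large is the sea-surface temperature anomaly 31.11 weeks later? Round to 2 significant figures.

6.9 K

Areal heat capacity C = ρ c_p D = 1022 × 4085 × 47.95 = 2.00×10^8 J m⁻² K⁻¹.
τ = C / λ = 2.00×10^8 / 17.65 = 1.13×10^7 s.
Equilibrium anomaly ΔT_eq = F / λ = 150.6 / 17.65 = 8.53 K.
t = 31.11 weeks = 1.88×10^7 s, so t/τ = 1.66.
ΔT(t) = ΔT_eq (1 − e^(−t/τ)) = 8.53 × (1 − e^−1.66) = 6.91 K.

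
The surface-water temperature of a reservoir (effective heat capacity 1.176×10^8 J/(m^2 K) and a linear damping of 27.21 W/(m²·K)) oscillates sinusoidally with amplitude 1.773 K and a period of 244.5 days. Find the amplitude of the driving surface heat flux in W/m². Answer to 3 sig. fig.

Areal heat capacity C = 1.176×10^8 J/(m^2 K) (given).
ω = 2π / 2.11×10^7 s = 2.97×10^-7 s⁻¹.
√((Cω)² + λ²) = √((35.0)² + 27.21²) = 44.3 W/(m²·K).
F₀ = A × √((Cω)²+λ²) = 1.773 × 44.3 = 78.6 W/m².

78.6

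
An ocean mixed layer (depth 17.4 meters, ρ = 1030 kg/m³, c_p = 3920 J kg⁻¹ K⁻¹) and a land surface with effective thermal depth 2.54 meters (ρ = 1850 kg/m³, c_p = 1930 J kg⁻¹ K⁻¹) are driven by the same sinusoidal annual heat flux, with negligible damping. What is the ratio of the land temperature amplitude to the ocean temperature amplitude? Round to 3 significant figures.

C_ocean = 1030 × 3920 × 17.4 = 7.03×10^7 J/(m²·K).
C_land = 1850 × 1930 × 2.54 = 9.07×10^6 J/(m²·K).
Undamped amplitude ∝ 1/C, so A_land/A_ocean = C_ocean/C_land = 7.75.

7.75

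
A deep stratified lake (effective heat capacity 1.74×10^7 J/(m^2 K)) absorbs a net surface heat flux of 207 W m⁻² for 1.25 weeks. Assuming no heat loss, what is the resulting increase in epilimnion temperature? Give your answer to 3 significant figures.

8.99 K

Areal heat capacity C = 1.74×10^7 J/(m^2 K) (given).
Net heat input Q = F Δt = 207 × (1.25 weeks × 6.048×10^5 s/week) = 1.56×10^8 J/m².
ΔT = Q / C = 1.56×10^8 / 1.74×10^7 = 8.99 K.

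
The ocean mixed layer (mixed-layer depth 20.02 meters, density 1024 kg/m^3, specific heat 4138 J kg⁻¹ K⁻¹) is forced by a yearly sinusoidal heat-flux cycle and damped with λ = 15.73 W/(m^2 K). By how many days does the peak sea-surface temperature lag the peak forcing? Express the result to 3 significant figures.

Areal heat capacity C = ρ c_p D = 1024 × 4138 × 20.02 = 8.48×10^7 J m⁻² K⁻¹.
ω = 2π / 3.15×10^7 s = 1.99×10^-7 s⁻¹.
Phase lag φ = arctan(Cω/λ) = arctan(16.9/15.73) = 0.821 rad.
Time lag = φ / ω = 0.821 / 1.99×10^-7 = 4.12×10^6 s = 47.7 days.

47.7 days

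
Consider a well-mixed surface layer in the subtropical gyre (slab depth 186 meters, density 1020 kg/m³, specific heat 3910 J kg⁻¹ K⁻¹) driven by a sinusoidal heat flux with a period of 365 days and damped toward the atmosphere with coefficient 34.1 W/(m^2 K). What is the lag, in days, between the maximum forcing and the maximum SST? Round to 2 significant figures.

78 days

Areal heat capacity C = ρ c_p D = 1020 × 3910 × 186 = 7.42×10^8 J/(m²·K).
ω = 2π / 3.15×10^7 s = 1.99×10^-7 s⁻¹.
Phase lag φ = arctan(Cω/λ) = arctan(148/34.1) = 1.34 rad.
Time lag = φ / ω = 1.34 / 1.99×10^-7 = 6.75×10^6 s = 78.1 days.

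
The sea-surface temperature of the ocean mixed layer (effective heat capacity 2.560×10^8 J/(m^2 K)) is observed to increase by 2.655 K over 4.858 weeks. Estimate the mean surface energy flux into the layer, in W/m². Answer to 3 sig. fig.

Areal heat capacity C = 2.560×10^8 J/(m^2 K) (given).
Required heat per unit area: Q = C ΔT = 2.56×10^8 × 2.655 = 6.80×10^8 J/m².
Flux F = Q / Δt = 6.80×10^8 / 2.94×10^6 s = 231 W/m².

231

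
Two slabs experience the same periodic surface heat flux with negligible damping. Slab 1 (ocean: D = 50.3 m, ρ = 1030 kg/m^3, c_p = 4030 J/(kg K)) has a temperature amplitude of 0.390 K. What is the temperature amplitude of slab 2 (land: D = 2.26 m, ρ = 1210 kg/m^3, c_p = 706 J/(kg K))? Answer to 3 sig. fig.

C_ocean = 2.09×10^8 J/(m²·K); C_land = 1.93×10^6 J/(m²·K).
A ∝ 1/C ⇒ A_land = A_ocean × C_ocean/C_land = 0.390 × 108 = 42.2 K.

42.2 K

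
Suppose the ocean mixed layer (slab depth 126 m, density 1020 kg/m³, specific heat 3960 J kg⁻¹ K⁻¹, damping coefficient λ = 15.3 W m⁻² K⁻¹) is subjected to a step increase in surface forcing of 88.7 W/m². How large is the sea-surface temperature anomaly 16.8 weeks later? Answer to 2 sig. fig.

1.5 K

Areal heat capacity C = ρ c_p D = 1020 × 3960 × 126 = 5.09×10^8 J m⁻² K⁻¹.
τ = C / λ = 5.09×10^8 / 15.3 = 3.33×10^7 s.
Equilibrium anomaly ΔT_eq = F / λ = 88.7 / 15.3 = 5.80 K.
t = 16.8 weeks = 1.02×10^7 s, so t/τ = 0.305.
ΔT(t) = ΔT_eq (1 − e^(−t/τ)) = 5.80 × (1 − e^−0.305) = 1.53 K.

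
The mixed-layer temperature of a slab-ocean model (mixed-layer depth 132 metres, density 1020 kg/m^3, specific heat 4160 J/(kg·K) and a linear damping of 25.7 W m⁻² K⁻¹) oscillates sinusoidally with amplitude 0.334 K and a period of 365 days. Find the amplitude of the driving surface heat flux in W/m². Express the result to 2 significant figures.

Areal heat capacity C = ρ c_p D = 1020 × 4160 × 132 = 5.60×10^8 J/(m²·K).
ω = 2π / 3.15×10^7 s = 1.99×10^-7 s⁻¹.
√((Cω)² + λ²) = √((112)² + 25.7²) = 115 W/(m²·K).
F₀ = A × √((Cω)²+λ²) = 0.334 × 115 = 38.2 W/m².

38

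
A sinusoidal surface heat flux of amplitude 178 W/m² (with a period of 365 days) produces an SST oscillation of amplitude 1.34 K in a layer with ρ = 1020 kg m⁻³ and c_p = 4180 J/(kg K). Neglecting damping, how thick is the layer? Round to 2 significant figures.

ω = 2π / 3.15×10^7 s = 1.99×10^-7 s⁻¹.
Required C = F₀ / (A ω) = 178 / (1.34 × 1.99×10^-7) = 6.67×10^8 J/(m²·K).
D = C / (ρ c_p) = 6.67×10^8 / (1020 × 4180) = 156 m.

160 m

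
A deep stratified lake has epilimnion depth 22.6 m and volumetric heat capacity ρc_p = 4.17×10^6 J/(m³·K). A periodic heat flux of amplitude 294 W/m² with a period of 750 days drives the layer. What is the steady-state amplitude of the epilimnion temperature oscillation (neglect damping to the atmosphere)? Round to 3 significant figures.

32.2 K

Areal heat capacity C = ρc_p × D = 4.17×10^6 × 22.6 = 9.42×10^7 J/(m²·K).
Angular frequency ω = 2π / T = 2π / 6.48×10^7 s = 9.70×10^-8 s⁻¹.
Cω = 9.42×10^7 × 9.70×10^-8 = 9.14 W/(m²·K).
Amplitude A = F₀ / (Cω) = 294 / 9.14 = 32.2 K.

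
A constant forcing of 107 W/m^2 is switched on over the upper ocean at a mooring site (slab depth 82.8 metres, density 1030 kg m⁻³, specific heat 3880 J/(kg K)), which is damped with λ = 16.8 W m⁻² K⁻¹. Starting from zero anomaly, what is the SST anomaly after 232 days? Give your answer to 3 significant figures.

4.07 K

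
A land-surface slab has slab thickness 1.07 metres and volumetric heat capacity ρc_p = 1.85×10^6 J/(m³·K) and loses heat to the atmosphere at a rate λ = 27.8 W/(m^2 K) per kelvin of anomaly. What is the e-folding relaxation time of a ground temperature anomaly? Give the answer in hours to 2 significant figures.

Areal heat capacity C = ρc_p × D = 1.85×10^6 × 1.07 = 1.98×10^6 J/(m²·K).
Relaxation time τ = C / λ = 1.98×10^6 / 27.8 = 71200 s.
In hours: 71200 s / (3600 s/hour) = 19.8 hours.

20 hours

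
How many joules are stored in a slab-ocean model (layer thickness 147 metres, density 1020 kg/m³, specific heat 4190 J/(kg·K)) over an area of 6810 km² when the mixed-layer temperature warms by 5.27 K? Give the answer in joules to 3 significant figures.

2.25×10^19 J

Areal heat capacity C = ρ c_p D = 1020 × 4190 × 147 = 6.28×10^8 J m⁻² K⁻¹.
Heat per unit area: q = C ΔT = 6.28×10^8 × 5.27 = 3.31×10^9 J/m².
Total heat: Q = q × A = 3.31×10^9 × (6810 × 10⁶ m²) = 2.25×10^19 J.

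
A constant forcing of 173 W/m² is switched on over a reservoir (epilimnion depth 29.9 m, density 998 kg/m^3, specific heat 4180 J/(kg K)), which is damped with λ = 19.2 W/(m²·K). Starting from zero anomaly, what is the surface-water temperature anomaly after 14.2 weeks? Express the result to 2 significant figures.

Areal heat capacity C = ρ c_p D = 998 × 4180 × 29.9 = 1.25×10^8 J/(m^2 K).
τ = C / λ = 1.25×10^8 / 19.2 = 6.50×10^6 s.
Equilibrium anomaly ΔT_eq = F / λ = 173 / 19.2 = 9.01 K.
t = 14.2 weeks = 8.59×10^6 s, so t/τ = 1.32.
ΔT(t) = ΔT_eq (1 − e^(−t/τ)) = 9.01 × (1 − e^−1.32) = 6.61 K.

6.6 K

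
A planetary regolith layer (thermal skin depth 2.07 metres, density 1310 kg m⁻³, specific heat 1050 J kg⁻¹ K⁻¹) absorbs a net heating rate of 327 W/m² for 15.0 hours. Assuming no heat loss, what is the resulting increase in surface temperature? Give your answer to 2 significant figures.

6.2 K

Areal heat capacity C = ρ c_p D = 1310 × 1050 × 2.07 = 2.85×10^6 J/(m^2 K).
Net heat input Q = F Δt = 327 × (15.0 hours × 3600 s/hour) = 1.77×10^7 J/m².
ΔT = Q / C = 1.77×10^7 / 2.85×10^6 = 6.20 K.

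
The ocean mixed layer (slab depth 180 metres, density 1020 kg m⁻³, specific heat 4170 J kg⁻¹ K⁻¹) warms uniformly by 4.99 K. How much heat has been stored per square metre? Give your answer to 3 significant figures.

Areal heat capacity C = ρ c_p D = 1020 × 4170 × 180 = 7.66×10^8 J m⁻² K⁻¹.
ΔQ = C ΔT = 7.66×10^8 × 4.99 = 3.82×10^9 J/m².

3.82×10^9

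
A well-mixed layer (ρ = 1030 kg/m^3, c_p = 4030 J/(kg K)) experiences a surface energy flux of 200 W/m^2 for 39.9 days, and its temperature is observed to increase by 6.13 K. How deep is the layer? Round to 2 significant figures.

Heat input Q = F Δt = 200 × 3.45×10^6 s = 6.89×10^8 J/m².
Required areal heat capacity C = Q / ΔT = 1.12×10^8 J/(m²·K).
Depth D = C / (ρ c_p) = 1.12×10^8 / (1030 × 4030) = 27.1 m.

27 m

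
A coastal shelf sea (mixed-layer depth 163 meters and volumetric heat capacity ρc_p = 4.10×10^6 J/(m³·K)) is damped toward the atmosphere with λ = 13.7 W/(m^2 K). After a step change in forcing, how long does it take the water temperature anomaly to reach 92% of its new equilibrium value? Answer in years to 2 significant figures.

Areal heat capacity C = ρc_p × D = 4.10×10^6 × 163 = 6.68×10^8 J/(m^2 K).
τ = C / λ = 6.68×10^8 / 13.7 = 4.88×10^7 s.
Fraction reached: 1 − e^(−t/τ) = 0.92 ⇒ t = −τ ln(1 − 0.92) = τ × 2.53.
t = 1.23×10^8 s = 3.90 years.

3.9 years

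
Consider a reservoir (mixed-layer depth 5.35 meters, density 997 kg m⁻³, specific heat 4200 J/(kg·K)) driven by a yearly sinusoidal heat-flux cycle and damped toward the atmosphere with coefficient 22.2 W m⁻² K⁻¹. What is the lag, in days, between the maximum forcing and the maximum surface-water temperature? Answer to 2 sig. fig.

Areal heat capacity C = ρ c_p D = 997 × 4200 × 5.35 = 2.24×10^7 J/(m^2 K).
ω = 2π / 3.15×10^7 s = 1.99×10^-7 s⁻¹.
Phase lag φ = arctan(Cω/λ) = arctan(4.46/22.2) = 0.198 rad.
Time lag = φ / ω = 0.198 / 1.99×10^-7 = 9.96×10^5 s = 11.5 days.

12 days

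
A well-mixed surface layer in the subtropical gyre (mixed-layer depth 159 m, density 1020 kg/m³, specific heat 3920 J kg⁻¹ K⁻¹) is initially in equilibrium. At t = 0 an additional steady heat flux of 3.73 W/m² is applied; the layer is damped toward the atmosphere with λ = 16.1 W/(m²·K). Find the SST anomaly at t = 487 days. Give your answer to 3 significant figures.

Areal heat capacity C = ρ c_p D = 1020 × 3920 × 159 = 6.36×10^8 J/(m²·K).
τ = C / λ = 6.36×10^8 / 16.1 = 3.95×10^7 s.
Equilibrium anomaly ΔT_eq = F / λ = 3.73 / 16.1 = 0.232 K.
t = 487 days = 4.21×10^7 s, so t/τ = 1.07.
ΔT(t) = ΔT_eq (1 − e^(−t/τ)) = 0.232 × (1 − e^−1.07) = 0.152 K.

0.152 K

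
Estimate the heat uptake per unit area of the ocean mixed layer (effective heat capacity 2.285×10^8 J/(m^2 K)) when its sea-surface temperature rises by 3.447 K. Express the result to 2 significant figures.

Areal heat capacity C = 2.285×10^8 J/(m^2 K) (given).
ΔQ = C ΔT = 2.28×10^8 × 3.447 = 7.88×10^8 J/m².

7.9×10^8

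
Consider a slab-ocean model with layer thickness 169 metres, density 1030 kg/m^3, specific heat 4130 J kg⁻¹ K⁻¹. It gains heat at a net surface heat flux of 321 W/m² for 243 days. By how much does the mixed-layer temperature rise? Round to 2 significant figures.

9.4 K

Areal heat capacity C = ρ c_p D = 1030 × 4130 × 169 = 7.19×10^8 J m⁻² K⁻¹.
Net heat input Q = F Δt = 321 × (243 days × 86400 s/day) = 6.74×10^9 J/m².
ΔT = Q / C = 6.74×10^9 / 7.19×10^8 = 9.37 K.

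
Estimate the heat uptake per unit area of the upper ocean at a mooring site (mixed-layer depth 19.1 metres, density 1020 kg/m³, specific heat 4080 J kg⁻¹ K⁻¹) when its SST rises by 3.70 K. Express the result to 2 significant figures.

Areal heat capacity C = ρ c_p D = 1020 × 4080 × 19.1 = 7.95×10^7 J/(m^2 K).
ΔQ = C ΔT = 7.95×10^7 × 3.70 = 2.94×10^8 J/m².

2.9×10^8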